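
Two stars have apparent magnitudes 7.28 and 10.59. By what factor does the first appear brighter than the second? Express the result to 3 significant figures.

21.1

Magnitude difference = -3.31
Flux ratio = 10^(−0.4 Δm) = 10^(−0.4 × -3.31) = 10^1.324 = 21.09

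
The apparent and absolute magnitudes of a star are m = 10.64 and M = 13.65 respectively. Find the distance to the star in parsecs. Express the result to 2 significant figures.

μ = m − M = -3.010
m − M = 5 log₁₀ d − 5
log₁₀ d = (m − M)/5 + 1 = 0.3980
d = 10^0.3980 = 2.500 pc

d ≈ 2.5 pc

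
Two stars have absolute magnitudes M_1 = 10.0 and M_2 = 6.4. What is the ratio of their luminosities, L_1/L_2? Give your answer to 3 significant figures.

ΔM = M_1 − M_2 = 3.6
L_1/L_2 = 10^(−0.4 ΔM) = 10^-1.440 = 0.03631

L_1/L_2 ≈ 0.0363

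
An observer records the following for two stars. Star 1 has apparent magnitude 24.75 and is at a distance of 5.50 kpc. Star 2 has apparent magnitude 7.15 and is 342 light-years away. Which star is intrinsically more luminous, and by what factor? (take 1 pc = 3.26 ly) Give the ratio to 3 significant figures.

Star 1: d = 5.50 kpc = 5500 pc
Star 1: M = m − 5 log₁₀ d + 5 = 24.75 − 5·3.7404 + 5 = 11.048
Star 2: d = 342 ly / 3.26 = 104.9 pc
Star 2: M = m − 5 log₁₀ d + 5 = 7.15 − 5·2.0208 + 5 = 2.046
ΔM = M_1 − M_2 = 11.048 − (2.046) = 9.002; smaller M is more luminous → Star 2.
L ratio = 10^(0.4 |ΔM|) = 10^3.601 = 3989

Star 2 is more luminous, by a factor of 3990.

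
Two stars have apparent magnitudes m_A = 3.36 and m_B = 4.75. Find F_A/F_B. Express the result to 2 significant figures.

Magnitude difference = -1.39
Flux ratio = 10^(−0.4 Δm) = 10^(−0.4 × -1.39) = 10^0.556 = 3.597

F_A/F_B ≈ 3.6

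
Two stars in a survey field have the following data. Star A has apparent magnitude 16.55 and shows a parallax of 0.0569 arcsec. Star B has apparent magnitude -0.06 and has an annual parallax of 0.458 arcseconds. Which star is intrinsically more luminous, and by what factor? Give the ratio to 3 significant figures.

Star B is more luminous, by a factor of 68000.

Star A: d = 1/p = 1/0.0569″ = 17.57 pc
Star A: M = m − 5 log₁₀ d + 5 = 16.55 − 5·1.2449 + 5 = 15.326
Star B: d = 1/p = 1/0.458″ = 2.183 pc
Star B: M = m − 5 log₁₀ d + 5 = -0.06 − 5·0.3391 + 5 = 3.244
ΔM = M_A − M_B = 15.326 − (3.244) = 12.081; smaller M is more luminous → Star B.
L ratio = 10^(0.4 |ΔM|) = 10^4.832 = 68000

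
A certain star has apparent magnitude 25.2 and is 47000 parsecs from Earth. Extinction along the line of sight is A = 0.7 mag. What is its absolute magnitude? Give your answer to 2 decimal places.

M ≈ 6.14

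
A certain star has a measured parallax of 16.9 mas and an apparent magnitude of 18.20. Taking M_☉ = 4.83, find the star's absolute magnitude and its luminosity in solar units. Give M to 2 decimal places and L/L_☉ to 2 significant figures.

d = 1/p = 1000/16.9 mas = 59.17 pc
M = m − 5 log₁₀ d + 5 = 18.20 − 5·1.7721 + 5 = 14.339
M − M_☉ = 14.339 − 4.83 = 9.509
L/L_☉ = 10^(−0.4 × 9.509) = 1.571×10^-4

M ≈ 14.34; L/L_☉ ≈ 1.6×10^-4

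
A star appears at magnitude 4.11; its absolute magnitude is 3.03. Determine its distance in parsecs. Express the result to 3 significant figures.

Distance modulus: m − M = 4.11 − (3.03) = 1.080
m − M = 5 log₁₀ d − 5
log₁₀ d = (m − M)/5 + 1 = 1.2160
d = 10^1.2160 = 16.44 pc

d ≈ 16.4 pc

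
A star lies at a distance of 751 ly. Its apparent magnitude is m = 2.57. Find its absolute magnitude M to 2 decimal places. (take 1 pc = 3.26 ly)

d = 751 ly / 3.26 = 230.4 pc
5 log₁₀(d/10 pc) = 5 log₁₀(230.4) − 5 = 6.812
M = m − 5 log₁₀(d/10) = 2.57 − 6.812 = -4.242

M ≈ -4.24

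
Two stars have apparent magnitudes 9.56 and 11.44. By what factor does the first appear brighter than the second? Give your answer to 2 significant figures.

Δm = 9.56 − (11.44) = -1.88
Flux ratio = 10^(−0.4 Δm) = 10^(−0.4 × -1.88) = 10^0.752 = 5.649

5.6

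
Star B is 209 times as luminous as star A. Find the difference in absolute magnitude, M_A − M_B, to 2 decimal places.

M_A − M_B ≈ 5.80

Pogson: ΔM = −2.5 log₁₀(ratio) = −2.5 log₁₀(209) = −2.5 × 2.3201 = -5.800
Star B is brighter so has the smaller magnitude: M_A − M_B is positive.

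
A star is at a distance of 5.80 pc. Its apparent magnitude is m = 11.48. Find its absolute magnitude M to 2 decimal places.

5 log₁₀(d/10 pc) = 5 log₁₀(5.800) − 5 = -1.183
M = m − 5 log₁₀(d/10) = 11.48 + 1.183 = 12.663

M ≈ 12.66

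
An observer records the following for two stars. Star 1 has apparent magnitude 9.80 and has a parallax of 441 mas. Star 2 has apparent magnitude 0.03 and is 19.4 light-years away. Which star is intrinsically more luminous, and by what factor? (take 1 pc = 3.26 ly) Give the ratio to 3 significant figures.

Star 2 is more luminous, by a factor of 55700.

Star 1: p = 441 mas = 0.441″ → d = 1/p = 2.268 pc
Star 1: M = m − 5 log₁₀ d + 5 = 9.80 − 5·0.3556 + 5 = 13.022
Star 2: d = 19.4 ly / 3.26 = 5.951 pc
Star 2: M = m − 5 log₁₀ d + 5 = 0.03 − 5·0.7746 + 5 = 1.157
ΔM = M_1 − M_2 = 13.022 − (1.157) = 11.865; smaller M is more luminous → Star 2.
L ratio = 10^(0.4 |ΔM|) = 10^4.746 = 55720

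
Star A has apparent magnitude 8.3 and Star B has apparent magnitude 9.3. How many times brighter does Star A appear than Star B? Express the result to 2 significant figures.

Magnitude difference = -1.0
Flux ratio = 10^(−0.4 Δm) = 10^(−0.4 × -1.0) = 10^0.400 = 2.512

2.5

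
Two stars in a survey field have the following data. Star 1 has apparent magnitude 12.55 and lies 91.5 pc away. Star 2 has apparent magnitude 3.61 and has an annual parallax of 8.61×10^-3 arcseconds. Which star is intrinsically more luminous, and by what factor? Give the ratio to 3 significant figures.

Star 2 is more luminous, by a factor of 6070.

Star 1: M = m − 5 log₁₀ d + 5 = 12.55 − 5·1.9614 + 5 = 7.743
Star 2: d = 1/p = 1/8.61×10^-3″ = 116.1 pc
Star 2: M = m − 5 log₁₀ d + 5 = 3.61 − 5·2.0650 + 5 = -1.715
ΔM = M_1 − M_2 = 7.743 − (-1.715) = 9.458; smaller M is more luminous → Star 2.
L ratio = 10^(0.4 |ΔM|) = 10^3.783 = 6069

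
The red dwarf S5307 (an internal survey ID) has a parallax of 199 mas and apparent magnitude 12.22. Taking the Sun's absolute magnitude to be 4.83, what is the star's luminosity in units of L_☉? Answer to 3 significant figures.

d = 1/p = 1000/199 mas = 5.025 pc
M = m − 5 log₁₀ d + 5 = 12.22 − 5·0.7011 + 5 = 13.714
M − M_☉ = 13.714 − 4.83 = 8.884
L/L_☉ = 10^(−0.4 × 8.884) = 2.794×10^-4

L/L_☉ ≈ 2.79×10^-4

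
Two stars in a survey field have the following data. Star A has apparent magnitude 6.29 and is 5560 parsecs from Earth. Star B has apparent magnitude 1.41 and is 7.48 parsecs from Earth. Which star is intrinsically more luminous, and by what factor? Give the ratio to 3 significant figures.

Star A is more luminous, by a factor of 6170.

Star A: M = m − 5 log₁₀ d + 5 = 6.29 − 5·3.7451 + 5 = -7.435
Star B: M = m − 5 log₁₀ d + 5 = 1.41 − 5·0.8739 + 5 = 2.040
ΔM = M_A − M_B = -7.435 − (2.040) = -9.476; smaller M is more luminous → Star A.
L ratio = 10^(0.4 |ΔM|) = 10^3.790 = 6171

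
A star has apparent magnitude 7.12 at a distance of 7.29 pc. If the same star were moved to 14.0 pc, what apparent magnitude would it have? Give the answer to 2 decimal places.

m ≈ 8.54

Flux ∝ 1/d², so Δm = 5 log₁₀(d₂/d₁) = 5 log₁₀(14.0/7.29) = 1.417
m₂ = m₁ + Δm = 7.12 + (1.417) = 8.537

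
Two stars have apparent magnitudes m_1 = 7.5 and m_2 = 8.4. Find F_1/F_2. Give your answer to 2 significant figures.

Magnitude difference = -0.9
Flux ratio = 10^(−0.4 Δm) = 10^(−0.4 × -0.9) = 10^0.360 = 2.291

F_1/F_2 ≈ 2.3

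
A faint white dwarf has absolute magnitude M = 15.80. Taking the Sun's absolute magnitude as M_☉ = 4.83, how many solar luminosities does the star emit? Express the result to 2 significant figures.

L/L_☉ ≈ 4.1×10^-5

M − M_☉ = 15.80 − 4.83 = 10.970
L/L_☉ = 10^(−0.4 (M − M_☉)) = 10^-4.388 = 4.093×10^-5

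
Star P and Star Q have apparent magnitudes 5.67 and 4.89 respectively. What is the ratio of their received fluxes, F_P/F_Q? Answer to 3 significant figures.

F_P/F_Q ≈ 0.488

Δm = 5.67 − (4.89) = 0.78
Flux ratio = 10^(−0.4 Δm) = 10^(−0.4 × 0.78) = 10^-0.312 = 0.4875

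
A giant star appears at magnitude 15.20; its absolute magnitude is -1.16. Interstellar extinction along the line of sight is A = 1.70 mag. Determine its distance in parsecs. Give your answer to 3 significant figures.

m − M = 5 log₁₀(d/10 pc) + A  ⇒  15.20 − (-1.16) − 1.70 = 5 log₁₀(d/10)
14.660 = 5 log₁₀(d/10)
log₁₀ d = (m − M − A)/5 + 1 = 3.9320
d = 10^3.9320 = 8551 pc

d ≈ 8550 pc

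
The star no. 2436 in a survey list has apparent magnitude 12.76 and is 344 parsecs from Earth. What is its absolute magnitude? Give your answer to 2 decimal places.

5 log₁₀(d/10 pc) = 5 log₁₀(344.0) − 5 = 7.683
M = m − 5 log₁₀(d/10) = 12.76 − 7.683 = 5.077

M ≈ 5.08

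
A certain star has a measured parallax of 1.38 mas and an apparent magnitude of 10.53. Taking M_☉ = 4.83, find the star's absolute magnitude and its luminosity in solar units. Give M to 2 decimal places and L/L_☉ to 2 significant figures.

M ≈ 1.23; L/L_☉ ≈ 28

d = 1/p = 1000/1.38 mas = 724.6 pc
M = m − 5 log₁₀ d + 5 = 10.53 − 5·2.8601 + 5 = 1.229
M − M_☉ = 1.229 − 4.83 = -3.601
L/L_☉ = 10^(−0.4 × -3.601) = 27.56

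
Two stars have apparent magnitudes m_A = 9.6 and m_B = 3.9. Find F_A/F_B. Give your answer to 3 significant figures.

Magnitude difference = 5.7
Flux ratio = 10^(−0.4 Δm) = 10^(−0.4 × 5.7) = 10^-2.280 = 5.248×10^-3

F_A/F_B ≈ 5.25×10^-3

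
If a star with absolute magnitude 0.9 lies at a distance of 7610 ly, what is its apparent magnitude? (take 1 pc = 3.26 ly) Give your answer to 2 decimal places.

d = 7610 ly / 3.26 = 2334 pc
m = M + 5 log₁₀ d − 5 = 0.9 + 5·3.3682 − 5 = 12.741

m ≈ 12.74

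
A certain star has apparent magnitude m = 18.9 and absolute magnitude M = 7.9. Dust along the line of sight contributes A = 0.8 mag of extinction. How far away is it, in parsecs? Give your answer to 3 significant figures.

m − M = 5 log₁₀(d/10 pc) + A  ⇒  18.9 − (7.9) − 0.8 = 5 log₁₀(d/10)
10.200 = 5 log₁₀(d/10)
log₁₀ d = (m − M − A)/5 + 1 = 3.0400
d = 10^3.0400 = 1096 pc

d ≈ 1100 pc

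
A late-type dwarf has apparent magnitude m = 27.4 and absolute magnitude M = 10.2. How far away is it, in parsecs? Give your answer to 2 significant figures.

Distance modulus: m − M = 27.4 − (10.2) = 17.200
m − M = 5 log₁₀ d − 5
log₁₀ d = (m − M)/5 + 1 = 4.4400
d = 10^4.4400 = 27540 pc

d ≈ 28000 pc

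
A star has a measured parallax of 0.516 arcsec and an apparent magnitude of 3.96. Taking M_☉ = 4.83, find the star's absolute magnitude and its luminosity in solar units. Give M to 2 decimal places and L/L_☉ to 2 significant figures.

d = 1/p = 1/0.516″ = 1.938 pc
M = m − 5 log₁₀ d + 5 = 3.96 − 5·0.2874 + 5 = 7.523
M − M_☉ = 7.523 − 4.83 = 2.693
L/L_☉ = 10^(−0.4 × 2.693) = 0.08370

M ≈ 7.52; L/L_☉ ≈ 0.084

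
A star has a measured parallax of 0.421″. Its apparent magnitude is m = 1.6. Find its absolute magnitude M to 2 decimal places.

M ≈ 4.72

d = 1/p = 1/0.421″ = 2.375 pc
5 log₁₀(d/10 pc) = 5 log₁₀(2.375) − 5 = -3.121
M = m − 5 log₁₀(d/10) = 1.6 + 3.121 = 4.721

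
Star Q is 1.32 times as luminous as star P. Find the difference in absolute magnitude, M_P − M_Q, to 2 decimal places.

Pogson: ΔM = −2.5 log₁₀(ratio) = −2.5 log₁₀(1.32) = −2.5 × 0.1206 = -0.301
Star Q is brighter so has the smaller magnitude: M_P − M_Q is positive.

M_P − M_Q ≈ 0.30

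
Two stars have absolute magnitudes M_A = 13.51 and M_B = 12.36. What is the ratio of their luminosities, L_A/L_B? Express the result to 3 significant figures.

L_A/L_B ≈ 0.347

ΔM = M_A − M_B = 1.15
L_A/L_B = 10^(−0.4 ΔM) = 10^-0.460 = 0.3467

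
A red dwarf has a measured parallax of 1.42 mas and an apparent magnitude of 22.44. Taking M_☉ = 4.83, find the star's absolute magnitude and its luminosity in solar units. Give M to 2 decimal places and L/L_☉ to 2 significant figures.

d = 1/p = 1000/1.42 mas = 704.2 pc
M = m − 5 log₁₀ d + 5 = 22.44 − 5·2.8477 + 5 = 13.201
M − M_☉ = 13.201 − 4.83 = 8.371
L/L_☉ = 10^(−0.4 × 8.371) = 4.481×10^-4

M ≈ 13.20; L/L_☉ ≈ 4.5×10^-4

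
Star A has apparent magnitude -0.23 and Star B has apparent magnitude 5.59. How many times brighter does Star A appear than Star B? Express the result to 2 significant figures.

210

Magnitude difference = -5.82
Flux ratio = 10^(−0.4 Δm) = 10^(−0.4 × -5.82) = 10^2.328 = 212.8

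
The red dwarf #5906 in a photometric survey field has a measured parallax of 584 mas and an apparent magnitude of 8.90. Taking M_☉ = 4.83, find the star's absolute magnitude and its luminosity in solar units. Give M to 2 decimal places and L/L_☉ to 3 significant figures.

d = 1/p = 1000/584 mas = 1.712 pc
M = m − 5 log₁₀ d + 5 = 8.90 − 5·0.2336 + 5 = 12.732
M − M_☉ = 12.732 − 4.83 = 7.902
L/L_☉ = 10^(−0.4 × 7.902) = 6.905×10^-4

M ≈ 12.73; L/L_☉ ≈ 6.91×10^-4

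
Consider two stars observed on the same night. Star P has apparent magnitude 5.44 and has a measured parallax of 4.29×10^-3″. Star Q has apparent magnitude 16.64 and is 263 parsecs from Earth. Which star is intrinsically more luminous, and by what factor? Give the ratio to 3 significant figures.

Star P: d = 1/p = 1/4.29×10^-3″ = 233.1 pc
Star P: M = m − 5 log₁₀ d + 5 = 5.44 − 5·2.3675 + 5 = -1.398
Star Q: M = m − 5 log₁₀ d + 5 = 16.64 − 5·2.4200 + 5 = 9.540
ΔM = M_P − M_Q = -1.398 − (9.540) = -10.938; smaller M is more luminous → Star P.
L ratio = 10^(0.4 |ΔM|) = 10^4.375 = 23720

Star P is more luminous, by a factor of 23700.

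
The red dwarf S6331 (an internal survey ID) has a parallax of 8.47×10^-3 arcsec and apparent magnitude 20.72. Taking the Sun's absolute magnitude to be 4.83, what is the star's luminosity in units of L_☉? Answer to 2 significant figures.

L/L_☉ ≈ 6.1×10^-5

d = 1/p = 1/8.47×10^-3″ = 118.1 pc
M = m − 5 log₁₀ d + 5 = 20.72 − 5·2.0721 + 5 = 15.359
M − M_☉ = 15.359 − 4.83 = 10.529
L/L_☉ = 10^(−0.4 × 10.529) = 6.141×10^-5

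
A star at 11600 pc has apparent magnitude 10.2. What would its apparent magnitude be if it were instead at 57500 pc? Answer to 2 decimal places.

m ≈ 13.68

Flux ∝ 1/d², so Δm = 5 log₁₀(d₂/d₁) = 5 log₁₀(57500/11600) = 3.476
m₂ = m₁ + Δm = 10.2 + (3.476) = 13.676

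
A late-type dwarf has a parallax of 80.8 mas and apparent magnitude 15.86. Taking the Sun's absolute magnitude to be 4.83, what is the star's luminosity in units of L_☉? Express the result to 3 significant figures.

d = 1/p = 1000/80.8 mas = 12.38 pc
M = m − 5 log₁₀ d + 5 = 15.86 − 5·1.0926 + 5 = 15.397
M − M_☉ = 15.397 − 4.83 = 10.567
L/L_☉ = 10^(−0.4 × 10.567) = 5.932×10^-5

L/L_☉ ≈ 5.93×10^-5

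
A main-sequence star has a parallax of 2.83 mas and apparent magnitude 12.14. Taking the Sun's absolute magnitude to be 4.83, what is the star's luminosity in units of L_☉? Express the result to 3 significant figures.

d = 1/p = 1000/2.83 mas = 353.4 pc
M = m − 5 log₁₀ d + 5 = 12.14 − 5·2.5482 + 5 = 4.399
M − M_☉ = 4.399 − 4.83 = -0.431
L/L_☉ = 10^(−0.4 × -0.431) = 1.487

L/L_☉ ≈ 1.49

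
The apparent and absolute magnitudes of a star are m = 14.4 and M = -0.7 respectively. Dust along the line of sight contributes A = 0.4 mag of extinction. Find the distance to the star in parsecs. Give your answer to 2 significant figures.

m − M = 5 log₁₀(d/10 pc) + A  ⇒  14.4 − (-0.7) − 0.4 = 5 log₁₀(d/10)
14.700 = 5 log₁₀(d/10)
log₁₀ d = (m − M − A)/5 + 1 = 3.9400
d = 10^3.9400 = 8710 pc

d ≈ 8700 pc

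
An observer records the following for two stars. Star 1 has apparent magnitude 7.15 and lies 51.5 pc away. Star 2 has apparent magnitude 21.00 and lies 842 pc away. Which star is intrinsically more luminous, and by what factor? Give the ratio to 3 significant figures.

Star 1: M = m − 5 log₁₀ d + 5 = 7.15 − 5·1.7118 + 5 = 3.591
Star 2: M = m − 5 log₁₀ d + 5 = 21.00 − 5·2.9253 + 5 = 11.373
ΔM = M_1 − M_2 = 3.591 − (11.373) = -7.782; smaller M is more luminous → Star 1.
L ratio = 10^(0.4 |ΔM|) = 10^3.113 = 1297

Star 1 is more luminous, by a factor of 1300.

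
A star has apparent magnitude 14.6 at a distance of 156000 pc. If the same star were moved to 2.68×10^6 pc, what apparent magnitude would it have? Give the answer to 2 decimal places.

m ≈ 20.78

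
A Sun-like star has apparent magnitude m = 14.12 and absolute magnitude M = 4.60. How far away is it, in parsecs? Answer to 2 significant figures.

d ≈ 800 pc

μ = m − M = 9.520
m − M = 5 log₁₀ d − 5
log₁₀ d = (m − M)/5 + 1 = 2.9040
d = 10^2.9040 = 801.7 pc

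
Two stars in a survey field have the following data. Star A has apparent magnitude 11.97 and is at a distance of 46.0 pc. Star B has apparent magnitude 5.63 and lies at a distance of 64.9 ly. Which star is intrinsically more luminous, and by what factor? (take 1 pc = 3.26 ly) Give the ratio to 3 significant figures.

Star B is more luminous, by a factor of 64.3.

Star A: M = m − 5 log₁₀ d + 5 = 11.97 − 5·1.6628 + 5 = 8.656
Star B: d = 64.9 ly / 3.26 = 19.91 pc
Star B: M = m − 5 log₁₀ d + 5 = 5.63 − 5·1.2990 + 5 = 4.135
ΔM = M_A − M_B = 8.656 − (4.135) = 4.521; smaller M is more luminous → Star B.
L ratio = 10^(0.4 |ΔM|) = 10^1.809 = 64.35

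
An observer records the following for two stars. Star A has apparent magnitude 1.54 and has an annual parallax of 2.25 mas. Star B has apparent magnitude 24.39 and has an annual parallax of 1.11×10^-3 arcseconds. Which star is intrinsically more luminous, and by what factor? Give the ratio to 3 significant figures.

Star A: p = 2.25 mas = 2.25×10^-3″ → d = 1/p = 444.4 pc
Star A: M = m − 5 log₁₀ d + 5 = 1.54 − 5·2.6478 + 5 = -6.699
Star B: d = 1/p = 1/1.11×10^-3″ = 900.9 pc
Star B: M = m − 5 log₁₀ d + 5 = 24.39 − 5·2.9547 + 5 = 14.617
ΔM = M_A − M_B = -6.699 − (14.617) = -21.316; smaller M is more luminous → Star A.
L ratio = 10^(0.4 |ΔM|) = 10^8.526 = 3.360×10^8

Star A is more luminous, by a factor of 3.36×10^8.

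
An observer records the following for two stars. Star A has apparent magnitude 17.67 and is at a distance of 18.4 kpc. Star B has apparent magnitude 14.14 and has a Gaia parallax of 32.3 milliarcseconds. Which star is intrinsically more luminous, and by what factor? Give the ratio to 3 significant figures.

Star A is more luminous, by a factor of 13700.

Star A: d = 18.4 kpc = 18400 pc
Star A: M = m − 5 log₁₀ d + 5 = 17.67 − 5·4.2648 + 5 = 1.346
Star B: p = 32.3 mas = 0.0323″ → d = 1/p = 30.96 pc
Star B: M = m − 5 log₁₀ d + 5 = 14.14 − 5·1.4908 + 5 = 11.686
ΔM = M_A − M_B = 1.346 − (11.686) = -10.340; smaller M is more luminous → Star A.
L ratio = 10^(0.4 |ΔM|) = 10^4.136 = 13680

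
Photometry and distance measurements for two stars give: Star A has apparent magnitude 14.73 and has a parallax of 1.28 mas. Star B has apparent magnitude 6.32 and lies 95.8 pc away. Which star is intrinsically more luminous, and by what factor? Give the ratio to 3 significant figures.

Star A: p = 1.28 mas = 1.28×10^-3″ → d = 1/p = 781.2 pc
Star A: M = m − 5 log₁₀ d + 5 = 14.73 − 5·2.8928 + 5 = 5.266
Star B: M = m − 5 log₁₀ d + 5 = 6.32 − 5·1.9814 + 5 = 1.413
ΔM = M_A − M_B = 5.266 − (1.413) = 3.853; smaller M is more luminous → Star B.
L ratio = 10^(0.4 |ΔM|) = 10^1.541 = 34.77

Star B is more luminous, by a factor of 34.8.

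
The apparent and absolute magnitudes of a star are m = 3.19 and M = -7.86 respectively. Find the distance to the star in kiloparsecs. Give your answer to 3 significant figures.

d ≈ 1.62 kpc

μ = m − M = 11.050
m − M = 5 log₁₀ d − 5
log₁₀ d = (m − M)/5 + 1 = 3.2100
d = 10^3.2100 = 1622 pc
= 1.622 kpc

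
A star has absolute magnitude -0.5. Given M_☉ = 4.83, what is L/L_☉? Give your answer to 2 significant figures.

L/L_☉ ≈ 140

M − M_☉ = -0.5 − 4.83 = -5.330
L/L_☉ = 10^(−0.4 (M − M_☉)) = 10^2.132 = 135.5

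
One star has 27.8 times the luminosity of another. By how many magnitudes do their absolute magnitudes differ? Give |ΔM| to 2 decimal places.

|ΔM| ≈ 3.61

Pogson: ΔM = −2.5 log₁₀(ratio) = −2.5 log₁₀(27.8) = −2.5 × 1.4440 = -3.610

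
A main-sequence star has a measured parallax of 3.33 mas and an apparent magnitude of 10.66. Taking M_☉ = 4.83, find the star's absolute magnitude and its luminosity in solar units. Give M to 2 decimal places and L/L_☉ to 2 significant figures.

d = 1/p = 1000/3.33 mas = 300.3 pc
M = m − 5 log₁₀ d + 5 = 10.66 − 5·2.4776 + 5 = 3.272
M − M_☉ = 3.272 − 4.83 = -1.558
L/L_☉ = 10^(−0.4 × -1.558) = 4.199

M ≈ 3.27; L/L_☉ ≈ 4.2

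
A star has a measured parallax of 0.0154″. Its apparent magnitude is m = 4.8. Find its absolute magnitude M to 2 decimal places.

d = 1/p = 1/0.0154″ = 64.94 pc
5 log₁₀(d/10 pc) = 5 log₁₀(64.94) − 5 = 4.062
M = m − 5 log₁₀(d/10) = 4.8 − 4.062 = 0.738

M ≈ 0.74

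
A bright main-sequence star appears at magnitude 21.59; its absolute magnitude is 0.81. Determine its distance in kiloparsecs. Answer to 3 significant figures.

d ≈ 143 kpc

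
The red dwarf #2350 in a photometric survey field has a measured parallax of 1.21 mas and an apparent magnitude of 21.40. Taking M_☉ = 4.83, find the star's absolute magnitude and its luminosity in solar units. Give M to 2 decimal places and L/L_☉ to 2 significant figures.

d = 1/p = 1000/1.21 mas = 826.4 pc
M = m − 5 log₁₀ d + 5 = 21.40 − 5·2.9172 + 5 = 11.814
M − M_☉ = 11.814 − 4.83 = 6.984
L/L_☉ = 10^(−0.4 × 6.984) = 1.609×10^-3

M ≈ 11.81; L/L_☉ ≈ 1.6×10^-3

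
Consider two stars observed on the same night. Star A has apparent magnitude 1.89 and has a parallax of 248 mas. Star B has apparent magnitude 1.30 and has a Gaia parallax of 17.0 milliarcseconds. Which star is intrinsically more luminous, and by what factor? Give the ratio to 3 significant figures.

Star B is more luminous, by a factor of 366.

Star A: p = 248 mas = 0.248″ → d = 1/p = 4.032 pc
Star A: M = m − 5 log₁₀ d + 5 = 1.89 − 5·0.6055 + 5 = 3.862
Star B: p = 17.0 mas = 0.0170″ → d = 1/p = 58.82 pc
Star B: M = m − 5 log₁₀ d + 5 = 1.30 − 5·1.7696 + 5 = -2.548
ΔM = M_A − M_B = 3.862 − (-2.548) = 6.410; smaller M is more luminous → Star B.
L ratio = 10^(0.4 |ΔM|) = 10^2.564 = 366.4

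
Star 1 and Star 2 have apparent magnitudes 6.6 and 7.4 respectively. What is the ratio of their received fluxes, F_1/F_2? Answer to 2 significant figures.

F_1/F_2 ≈ 2.1

Δm = 6.6 − (7.4) = -0.8
Flux ratio = 10^(−0.4 Δm) = 10^(−0.4 × -0.8) = 10^0.320 = 2.089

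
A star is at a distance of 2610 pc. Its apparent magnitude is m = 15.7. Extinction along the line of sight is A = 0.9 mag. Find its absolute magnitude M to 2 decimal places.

M ≈ 2.72

5 log₁₀(d/10 pc) = 5 log₁₀(2610) − 5 = 12.083
M = m − 5 log₁₀(d/10) − A = 15.7 − 12.083 − 0.9 = 2.717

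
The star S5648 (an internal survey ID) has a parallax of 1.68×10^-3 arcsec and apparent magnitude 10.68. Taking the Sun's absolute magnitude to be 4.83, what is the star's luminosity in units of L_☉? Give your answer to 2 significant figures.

d = 1/p = 1/1.68×10^-3″ = 595.2 pc
M = m − 5 log₁₀ d + 5 = 10.68 − 5·2.7747 + 5 = 1.807
M − M_☉ = 1.807 − 4.83 = -3.023
L/L_☉ = 10^(−0.4 × -3.023) = 16.20

L/L_☉ ≈ 16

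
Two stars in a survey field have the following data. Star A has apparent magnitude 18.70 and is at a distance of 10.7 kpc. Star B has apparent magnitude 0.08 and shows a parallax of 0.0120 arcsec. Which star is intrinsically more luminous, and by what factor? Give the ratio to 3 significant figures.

Star B is more luminous, by a factor of 1700.

Star A: d = 10.7 kpc = 10700 pc
Star A: M = m − 5 log₁₀ d + 5 = 18.70 − 5·4.0294 + 5 = 3.553
Star B: d = 1/p = 1/0.0120″ = 83.33 pc
Star B: M = m − 5 log₁₀ d + 5 = 0.08 − 5·1.9208 + 5 = -4.524
ΔM = M_A − M_B = 3.553 − (-4.524) = 8.077; smaller M is more luminous → Star B.
L ratio = 10^(0.4 |ΔM|) = 10^3.231 = 1702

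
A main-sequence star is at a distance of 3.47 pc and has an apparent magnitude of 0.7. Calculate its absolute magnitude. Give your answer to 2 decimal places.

M ≈ 3.00

5 log₁₀(d/10 pc) = 5 log₁₀(3.470) − 5 = -2.298
M = m − 5 log₁₀(d/10) = 0.7 + 2.298 = 2.998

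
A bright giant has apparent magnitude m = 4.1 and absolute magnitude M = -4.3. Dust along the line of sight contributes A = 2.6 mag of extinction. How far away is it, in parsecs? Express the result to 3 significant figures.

m − M = 5 log₁₀(d/10 pc) + A  ⇒  4.1 − (-4.3) − 2.6 = 5 log₁₀(d/10)
5.800 = 5 log₁₀(d/10)
log₁₀ d = (m − M − A)/5 + 1 = 2.1600
d = 10^2.1600 = 144.5 pc

d ≈ 145 pc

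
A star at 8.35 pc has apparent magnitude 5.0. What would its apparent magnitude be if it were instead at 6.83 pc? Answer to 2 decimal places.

Flux ∝ 1/d², so Δm = 5 log₁₀(d₂/d₁) = 5 log₁₀(6.83/8.35) = -0.436
m₂ = m₁ + Δm = 5.0 + (-0.436) = 4.564

m ≈ 4.56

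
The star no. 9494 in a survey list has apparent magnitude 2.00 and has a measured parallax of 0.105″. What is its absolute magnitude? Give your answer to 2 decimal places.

M ≈ 2.11

d = 1/p = 1/0.105″ = 9.524 pc
5 log₁₀(d/10 pc) = 5 log₁₀(9.524) − 5 = -0.106
M = m − 5 log₁₀(d/10) = 2.00 + 0.106 = 2.106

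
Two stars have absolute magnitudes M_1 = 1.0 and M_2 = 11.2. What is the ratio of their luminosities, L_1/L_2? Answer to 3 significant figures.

L_1/L_2 ≈ 12000

ΔM = M_1 − M_2 = -10.2
L_1/L_2 = 10^(−0.4 ΔM) = 10^4.080 = 12020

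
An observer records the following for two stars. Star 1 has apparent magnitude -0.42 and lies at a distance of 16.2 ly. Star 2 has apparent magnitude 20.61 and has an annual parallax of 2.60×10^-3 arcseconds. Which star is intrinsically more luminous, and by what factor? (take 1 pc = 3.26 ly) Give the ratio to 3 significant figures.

Star 1: d = 16.2 ly / 3.26 = 4.969 pc
Star 1: M = m − 5 log₁₀ d + 5 = -0.42 − 5·0.6963 + 5 = 1.099
Star 2: d = 1/p = 1/2.60×10^-3″ = 384.6 pc
Star 2: M = m − 5 log₁₀ d + 5 = 20.61 − 5·2.5850 + 5 = 12.685
ΔM = M_1 − M_2 = 1.099 − (12.685) = -11.586; smaller M is more luminous → Star 1.
L ratio = 10^(0.4 |ΔM|) = 10^4.635 = 43110

Star 1 is more luminous, by a factor of 43100.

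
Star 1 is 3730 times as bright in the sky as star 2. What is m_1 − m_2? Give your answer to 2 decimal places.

m_1 − m_2 ≈ -8.93

Pogson: Δm = −2.5 log₁₀(ratio) = −2.5 log₁₀(3730) = −2.5 × 3.5717 = -8.929
Star 1 is brighter, so it has the smaller magnitude: the difference is negative.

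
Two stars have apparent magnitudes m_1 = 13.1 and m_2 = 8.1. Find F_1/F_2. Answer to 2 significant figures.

Magnitude difference = 5.0
Flux ratio = 10^(−0.4 Δm) = 10^(−0.4 × 5.0) = 10^-2.000 = 0.01000

F_1/F_2 ≈ 0.010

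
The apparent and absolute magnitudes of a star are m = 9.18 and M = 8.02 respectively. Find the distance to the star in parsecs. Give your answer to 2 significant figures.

d ≈ 17 pc

μ = m − M = 1.160
m − M = 5 log₁₀ d − 5
log₁₀ d = (m − M)/5 + 1 = 1.2320
d = 10^1.2320 = 17.06 pc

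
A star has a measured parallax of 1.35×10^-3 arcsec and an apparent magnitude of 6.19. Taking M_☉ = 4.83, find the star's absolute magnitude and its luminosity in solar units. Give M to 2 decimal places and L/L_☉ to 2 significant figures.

M ≈ -3.16; L/L_☉ ≈ 1600

d = 1/p = 1/1.35×10^-3″ = 740.7 pc
M = m − 5 log₁₀ d + 5 = 6.19 − 5·2.8697 + 5 = -3.158
M − M_☉ = -3.158 − 4.83 = -7.988
L/L_☉ = 10^(−0.4 × -7.988) = 1568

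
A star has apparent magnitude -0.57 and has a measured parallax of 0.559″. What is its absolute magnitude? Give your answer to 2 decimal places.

M ≈ 3.17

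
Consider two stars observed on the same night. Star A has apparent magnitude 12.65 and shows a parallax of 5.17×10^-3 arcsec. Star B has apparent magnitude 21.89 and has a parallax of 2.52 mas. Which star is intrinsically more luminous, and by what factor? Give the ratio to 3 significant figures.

Star A: d = 1/p = 1/5.17×10^-3″ = 193.4 pc
Star A: M = m − 5 log₁₀ d + 5 = 12.65 − 5·2.2865 + 5 = 6.217
Star B: p = 2.52 mas = 2.52×10^-3″ → d = 1/p = 396.8 pc
Star B: M = m − 5 log₁₀ d + 5 = 21.89 − 5·2.5986 + 5 = 13.897
ΔM = M_A − M_B = 6.217 − (13.897) = -7.680; smaller M is more luminous → Star A.
L ratio = 10^(0.4 |ΔM|) = 10^3.072 = 1180

Star A is more luminous, by a factor of 1180.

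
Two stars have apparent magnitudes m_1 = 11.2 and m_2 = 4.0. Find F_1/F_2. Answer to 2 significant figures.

Magnitude difference = 7.2
Flux ratio = 10^(−0.4 Δm) = 10^(−0.4 × 7.2) = 10^-2.880 = 1.318×10^-3

F_1/F_2 ≈ 1.3×10^-3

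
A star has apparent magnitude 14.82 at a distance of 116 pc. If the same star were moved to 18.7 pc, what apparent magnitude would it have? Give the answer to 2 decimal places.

Flux ∝ 1/d², so Δm = 5 log₁₀(d₂/d₁) = 5 log₁₀(18.7/116) = -3.963
m₂ = m₁ + Δm = 14.82 + (-3.963) = 10.857

m ≈ 10.86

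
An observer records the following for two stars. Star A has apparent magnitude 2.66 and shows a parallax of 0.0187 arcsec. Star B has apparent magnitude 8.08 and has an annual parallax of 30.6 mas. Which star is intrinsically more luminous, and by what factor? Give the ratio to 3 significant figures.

Star A is more luminous, by a factor of 394.

Star A: d = 1/p = 1/0.0187″ = 53.48 pc
Star A: M = m − 5 log₁₀ d + 5 = 2.66 − 5·1.7282 + 5 = -0.981
Star B: p = 30.6 mas = 0.0306″ → d = 1/p = 32.68 pc
Star B: M = m − 5 log₁₀ d + 5 = 8.08 − 5·1.5143 + 5 = 5.509
ΔM = M_A − M_B = -0.981 − (5.509) = -6.489; smaller M is more luminous → Star A.
L ratio = 10^(0.4 |ΔM|) = 10^2.596 = 394.2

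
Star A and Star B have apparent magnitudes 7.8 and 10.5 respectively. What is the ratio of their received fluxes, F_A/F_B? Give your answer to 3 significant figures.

F_A/F_B ≈ 12.0

Magnitude difference = -2.7
Flux ratio = 10^(−0.4 Δm) = 10^(−0.4 × -2.7) = 10^1.080 = 12.02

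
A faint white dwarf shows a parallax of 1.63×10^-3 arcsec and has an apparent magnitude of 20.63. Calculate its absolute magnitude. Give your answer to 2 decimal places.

M ≈ 11.69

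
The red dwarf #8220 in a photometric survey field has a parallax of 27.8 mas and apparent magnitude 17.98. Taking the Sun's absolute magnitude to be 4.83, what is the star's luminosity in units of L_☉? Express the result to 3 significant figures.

L/L_☉ ≈ 7.11×10^-5

d = 1/p = 1000/27.8 mas = 35.97 pc
M = m − 5 log₁₀ d + 5 = 17.98 − 5·1.5560 + 5 = 15.200
M − M_☉ = 15.200 − 4.83 = 10.370
L/L_☉ = 10^(−0.4 × 10.370) = 7.111×10^-5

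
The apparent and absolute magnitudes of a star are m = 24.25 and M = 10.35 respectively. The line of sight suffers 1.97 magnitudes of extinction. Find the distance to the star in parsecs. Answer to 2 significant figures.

d ≈ 2400 pc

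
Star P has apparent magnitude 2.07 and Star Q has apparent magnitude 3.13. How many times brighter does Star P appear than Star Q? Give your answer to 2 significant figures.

Δm = 2.07 − (3.13) = -1.06
Flux ratio = 10^(−0.4 Δm) = 10^(−0.4 × -1.06) = 10^0.424 = 2.655

2.7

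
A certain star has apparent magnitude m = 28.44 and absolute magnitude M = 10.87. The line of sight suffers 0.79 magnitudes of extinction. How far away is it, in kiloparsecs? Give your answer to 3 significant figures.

m − M = 5 log₁₀(d/10 pc) + A  ⇒  28.44 − (10.87) − 0.79 = 5 log₁₀(d/10)
16.780 = 5 log₁₀(d/10)
log₁₀ d = (m − M − A)/5 + 1 = 4.3560
d = 10^4.3560 = 22700 pc
= 22.70 kpc

d ≈ 22.7 kpc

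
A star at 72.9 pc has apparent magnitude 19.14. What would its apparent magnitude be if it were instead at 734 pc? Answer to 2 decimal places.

m ≈ 24.15

Flux ∝ 1/d², so Δm = 5 log₁₀(d₂/d₁) = 5 log₁₀(734/72.9) = 5.015
m₂ = m₁ + Δm = 19.14 + (5.015) = 24.155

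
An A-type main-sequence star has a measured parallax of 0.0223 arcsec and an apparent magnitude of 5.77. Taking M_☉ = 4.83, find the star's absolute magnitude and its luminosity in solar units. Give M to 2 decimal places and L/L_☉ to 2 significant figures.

M ≈ 2.51; L/L_☉ ≈ 8.5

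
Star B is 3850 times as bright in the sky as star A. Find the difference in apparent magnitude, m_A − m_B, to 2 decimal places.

m_A − m_B ≈ 8.96

Pogson: Δm = −2.5 log₁₀(ratio) = −2.5 log₁₀(3850) = −2.5 × 3.5855 = -8.964
Star B is brighter so has the smaller magnitude: m_A − m_B is positive.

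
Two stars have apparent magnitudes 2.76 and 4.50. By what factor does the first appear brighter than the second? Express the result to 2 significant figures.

Δm = 2.76 − (4.50) = -1.74
Flux ratio = 10^(−0.4 Δm) = 10^(−0.4 × -1.74) = 10^0.696 = 4.966

5.0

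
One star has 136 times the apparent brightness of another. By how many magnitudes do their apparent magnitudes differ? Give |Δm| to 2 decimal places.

|Δm| ≈ 5.33

Pogson: Δm = −2.5 log₁₀(ratio) = −2.5 log₁₀(136) = −2.5 × 2.1335 = -5.334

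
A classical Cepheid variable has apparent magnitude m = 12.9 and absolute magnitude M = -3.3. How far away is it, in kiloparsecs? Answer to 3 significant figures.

μ = m − M = 16.200
m − M = 5 log₁₀ d − 5
log₁₀ d = (m − M)/5 + 1 = 4.2400
d = 10^4.2400 = 17380 pc
= 17.38 kpc

d ≈ 17.4 kpc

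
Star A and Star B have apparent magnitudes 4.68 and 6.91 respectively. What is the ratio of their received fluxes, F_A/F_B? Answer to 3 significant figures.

Magnitude difference = -2.23
Flux ratio = 10^(−0.4 Δm) = 10^(−0.4 × -2.23) = 10^0.892 = 7.798

F_A/F_B ≈ 7.80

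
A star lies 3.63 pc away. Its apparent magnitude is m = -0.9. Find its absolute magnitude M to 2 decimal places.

M ≈ 1.30

5 log₁₀(d/10 pc) = 5 log₁₀(3.630) − 5 = -2.200
M = m − 5 log₁₀(d/10) = -0.9 + 2.200 = 1.300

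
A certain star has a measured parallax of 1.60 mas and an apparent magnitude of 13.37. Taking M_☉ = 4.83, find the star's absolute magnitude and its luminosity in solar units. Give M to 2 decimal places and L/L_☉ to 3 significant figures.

M ≈ 4.39; L/L_☉ ≈ 1.50

d = 1/p = 1000/1.60 mas = 625.0 pc
M = m − 5 log₁₀ d + 5 = 13.37 − 5·2.7959 + 5 = 4.391
M − M_☉ = 4.391 − 4.83 = -0.439
L/L_☉ = 10^(−0.4 × -0.439) = 1.499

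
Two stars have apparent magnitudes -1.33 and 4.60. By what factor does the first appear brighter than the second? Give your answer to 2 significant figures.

Δm = -1.33 − (4.60) = -5.93
Flux ratio = 10^(−0.4 Δm) = 10^(−0.4 × -5.93) = 10^2.372 = 235.5

240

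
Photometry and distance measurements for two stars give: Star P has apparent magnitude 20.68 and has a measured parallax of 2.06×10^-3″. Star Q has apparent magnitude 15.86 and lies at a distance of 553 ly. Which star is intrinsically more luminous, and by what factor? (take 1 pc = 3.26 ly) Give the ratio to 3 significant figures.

Star Q is more luminous, by a factor of 10.3.

Star P: d = 1/p = 1/2.06×10^-3″ = 485.4 pc
Star P: M = m − 5 log₁₀ d + 5 = 20.68 − 5·2.6861 + 5 = 12.249
Star Q: d = 553 ly / 3.26 = 169.6 pc
Star Q: M = m − 5 log₁₀ d + 5 = 15.86 − 5·2.2295 + 5 = 9.712
ΔM = M_P − M_Q = 12.249 − (9.712) = 2.537; smaller M is more luminous → Star Q.
L ratio = 10^(0.4 |ΔM|) = 10^1.015 = 10.35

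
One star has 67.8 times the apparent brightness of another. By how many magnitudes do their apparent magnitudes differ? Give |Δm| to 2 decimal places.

|Δm| ≈ 4.58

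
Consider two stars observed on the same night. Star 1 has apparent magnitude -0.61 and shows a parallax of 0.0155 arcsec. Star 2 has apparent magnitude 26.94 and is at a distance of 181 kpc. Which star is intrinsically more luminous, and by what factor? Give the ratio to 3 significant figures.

Star 1: d = 1/p = 1/0.0155″ = 64.52 pc
Star 1: M = m − 5 log₁₀ d + 5 = -0.61 − 5·1.8097 + 5 = -4.658
Star 2: d = 181 kpc = 181000 pc
Star 2: M = m − 5 log₁₀ d + 5 = 26.94 − 5·5.2577 + 5 = 5.652
ΔM = M_1 − M_2 = -4.658 − (5.652) = -10.310; smaller M is more luminous → Star 1.
L ratio = 10^(0.4 |ΔM|) = 10^4.124 = 13300

Star 1 is more luminous, by a factor of 13300.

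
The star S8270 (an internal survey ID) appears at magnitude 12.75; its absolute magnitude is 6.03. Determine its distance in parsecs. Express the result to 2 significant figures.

d ≈ 220 pc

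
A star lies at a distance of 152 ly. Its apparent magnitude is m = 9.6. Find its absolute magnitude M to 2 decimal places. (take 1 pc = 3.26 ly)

M ≈ 6.26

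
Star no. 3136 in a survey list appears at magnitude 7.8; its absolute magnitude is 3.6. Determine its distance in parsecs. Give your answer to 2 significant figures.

d ≈ 69 pc

Distance modulus: m − M = 7.8 − (3.6) = 4.200
m − M = 5 log₁₀ d − 5
log₁₀ d = (m − M)/5 + 1 = 1.8400
d = 10^1.8400 = 69.18 pc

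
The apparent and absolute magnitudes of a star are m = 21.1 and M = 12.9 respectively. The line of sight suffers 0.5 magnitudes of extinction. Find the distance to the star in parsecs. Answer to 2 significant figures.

d ≈ 350 pc

m − M = 5 log₁₀(d/10 pc) + A  ⇒  21.1 − (12.9) − 0.5 = 5 log₁₀(d/10)
7.700 = 5 log₁₀(d/10)
log₁₀ d = (m − M − A)/5 + 1 = 2.5400
d = 10^2.5400 = 346.7 pc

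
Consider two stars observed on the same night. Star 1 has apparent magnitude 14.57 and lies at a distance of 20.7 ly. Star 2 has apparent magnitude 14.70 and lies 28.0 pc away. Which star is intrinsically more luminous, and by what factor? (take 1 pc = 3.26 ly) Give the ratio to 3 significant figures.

Star 2 is more luminous, by a factor of 17.3.

Star 1: d = 20.7 ly / 3.26 = 6.350 pc
Star 1: M = m − 5 log₁₀ d + 5 = 14.57 − 5·0.8028 + 5 = 15.556
Star 2: M = m − 5 log₁₀ d + 5 = 14.70 − 5·1.4472 + 5 = 12.464
ΔM = M_1 − M_2 = 15.556 − (12.464) = 3.092; smaller M is more luminous → Star 2.
L ratio = 10^(0.4 |ΔM|) = 10^1.237 = 17.25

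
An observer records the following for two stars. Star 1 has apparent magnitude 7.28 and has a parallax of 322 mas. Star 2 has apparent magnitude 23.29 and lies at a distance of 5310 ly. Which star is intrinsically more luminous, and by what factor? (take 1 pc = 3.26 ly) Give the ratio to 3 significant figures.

Star 1: p = 322 mas = 0.322″ → d = 1/p = 3.106 pc
Star 1: M = m − 5 log₁₀ d + 5 = 7.28 − 5·0.4921 + 5 = 9.819
Star 2: d = 5310 ly / 3.26 = 1629 pc
Star 2: M = m − 5 log₁₀ d + 5 = 23.29 − 5·3.2119 + 5 = 12.231
ΔM = M_1 − M_2 = 9.819 − (12.231) = -2.411; smaller M is more luminous → Star 1.
L ratio = 10^(0.4 |ΔM|) = 10^0.965 = 9.216

Star 1 is more luminous, by a factor of 9.22.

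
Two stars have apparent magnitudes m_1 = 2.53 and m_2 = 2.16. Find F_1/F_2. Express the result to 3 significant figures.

F_1/F_2 ≈ 0.711

Δm = 2.53 − (2.16) = 0.37
Flux ratio = 10^(−0.4 Δm) = 10^(−0.4 × 0.37) = 10^-0.148 = 0.7112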